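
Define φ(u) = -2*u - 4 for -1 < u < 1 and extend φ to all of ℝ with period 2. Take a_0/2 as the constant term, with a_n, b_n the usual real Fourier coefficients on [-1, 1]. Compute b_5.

b_5 = ∫_{-1}^{1} φ(u) sin(5*pi*u) du.
Integrating by parts (boundary term plus one more integral), an antiderivative of (-2*u - 4) sin(5*pi*u) is 2*u*cos(5*pi*u)/(5*pi) - 2*sin(5*pi*u)/(25*pi**2) + 4*cos(5*pi*u)/(5*pi); evaluating from -1 to 1: ∫_{-1}^{1} (-2*u - 4) sin(5*pi*u) du = (-6/(5*pi)) - (-2/(5*pi)) = -4/(5*pi).
Hence b_5 = -4/(5*pi).

-4/(5*pi)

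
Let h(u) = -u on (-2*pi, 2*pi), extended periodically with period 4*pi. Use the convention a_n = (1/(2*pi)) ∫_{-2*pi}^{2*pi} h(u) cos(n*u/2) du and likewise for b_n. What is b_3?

-4/3

b_3 = (1/(2*pi)) ∫_{-2*pi}^{2*pi} h(u) sin(3*u/2) du.
h is odd and sin(3*u/2) is odd, so the integrand is even and b_3 = 1/pi ∫_0^{2*pi} h(u) sin(3*u/2) du.
Integrating by parts (boundary term plus one more integral), an antiderivative of (-u) sin(3*u/2) is 2*u*cos(3*u/2)/3 - 4*sin(3*u/2)/9; evaluating from 0 to 2*pi: ∫_{0}^{2*pi} (-u) sin(3*u/2) du = (-4*pi/3) - (0) = -4*pi/3.
Hence b_3 = (1/pi)·(-4*pi/3) = -4/3.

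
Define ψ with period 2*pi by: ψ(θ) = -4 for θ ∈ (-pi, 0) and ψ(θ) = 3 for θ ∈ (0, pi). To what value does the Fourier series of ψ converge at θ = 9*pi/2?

3

θ = 9*pi/2 differs from θ = pi/2 by 2 full period(s), and the series is 2*pi-periodic.
ψ is continuous at θ = pi/2 with value 3, so the series converges to 3 there.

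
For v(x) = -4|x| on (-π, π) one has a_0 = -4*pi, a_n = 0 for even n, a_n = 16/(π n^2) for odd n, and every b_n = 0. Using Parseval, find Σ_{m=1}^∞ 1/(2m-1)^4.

Parseval: a_0^2/2 + Σ a_n^2 = (1/π) ∫_{-π}^{π} v(x)^2 dx = 32*pi**2/3.
Subtract a_0^2/2 = 8*pi**2: Σ a_n^2 = 8*pi**2/3.
Only odd n contribute, with a_n^2 = 256/(π^2 n^4), so Σ_{m≥1} 1/(2m-1)^4 = π^2·(8*pi**2/3)/256 = pi**4/96.

pi**4/96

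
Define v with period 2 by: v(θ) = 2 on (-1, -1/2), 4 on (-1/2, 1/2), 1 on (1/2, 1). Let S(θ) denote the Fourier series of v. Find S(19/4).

θ = 19/4 differs from θ = 3/4 by 2 full period(s), and the series is 2-periodic.
v is continuous at θ = 3/4 with value 1, so the series converges to 1 there.

1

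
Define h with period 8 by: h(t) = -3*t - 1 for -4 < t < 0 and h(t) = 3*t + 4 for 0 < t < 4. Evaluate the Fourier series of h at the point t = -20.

t = -20 differs from t = -4 by -2 full period(s), and the series is 8-periodic.
At t = -4 the one-sided limits are h(-4^-) = 16 and h(-4^+) = 11.
By Dirichlet's theorem the series converges to their average, [(16) + (11)]/2 = 27/2.

27/2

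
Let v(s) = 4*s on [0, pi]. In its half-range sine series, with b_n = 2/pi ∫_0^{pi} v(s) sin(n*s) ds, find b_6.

b_6 = 2/pi ∫_0^{pi} (4*s) sin(6*s) ds.
Integrating by parts (boundary term plus one more integral), an antiderivative of (4*s) sin(6*s) is -2*s*cos(6*s)/3 + sin(6*s)/9; evaluating from 0 to pi: ∫_{0}^{pi} (4*s) sin(6*s) ds = (-2*pi/3) - (0) = -2*pi/3.
Hence b_6 = (2/pi)·(-2*pi/3) = -4/3.

-4/3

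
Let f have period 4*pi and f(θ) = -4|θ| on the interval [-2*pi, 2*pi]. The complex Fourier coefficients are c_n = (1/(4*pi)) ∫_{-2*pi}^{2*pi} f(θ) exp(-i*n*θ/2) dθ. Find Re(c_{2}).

0

Since f is real-valued, Re(c_{2}) = (1/(4*pi)) ∫_{-2*pi}^{2*pi} f(θ) cos(θ) dθ = a_{2}/2.
f is even and cos(θ) is even, so the integrand is even: ∫_{-2*pi}^{2*pi} f(θ) cos(θ) dθ = 2∫_0^{2*pi} f(θ) cos(θ) dθ.
Integrating by parts (boundary term plus one more integral), an antiderivative of (-4*θ) cos(θ) is -4*θ*sin(θ) - 4*cos(θ); evaluating from 0 to 2*pi: ∫_{0}^{2*pi} (-4*θ) cos(θ) dθ = (-4) - (-4) = 0.
So ∫_{-2*pi}^{2*pi} f(θ) cos(θ) dθ = 0.
Hence Re(c_{2}) = (1/(4*pi))·(0) = 0.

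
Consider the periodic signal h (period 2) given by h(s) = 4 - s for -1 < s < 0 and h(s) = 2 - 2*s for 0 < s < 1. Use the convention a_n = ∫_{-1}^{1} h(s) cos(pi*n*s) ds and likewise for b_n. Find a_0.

a_0 = ∫_{-1}^{1} h(s) ds = 11/2.

11/2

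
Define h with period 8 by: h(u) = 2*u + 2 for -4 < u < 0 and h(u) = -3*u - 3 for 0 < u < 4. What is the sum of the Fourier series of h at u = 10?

-9

u = 10 differs from u = 2 by 1 full period(s), and the series is 8-periodic.
h is continuous at u = 2 with value -9, so the series converges to -9 there.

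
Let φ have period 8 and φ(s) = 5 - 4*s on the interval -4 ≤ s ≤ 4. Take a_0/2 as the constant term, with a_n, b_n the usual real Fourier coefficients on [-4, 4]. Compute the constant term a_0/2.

5

a_0 = 1/4 ∫_{-4}^{4} φ(s) ds = 1/4 · (40) = 10.
So the constant term a_0/2 = 5.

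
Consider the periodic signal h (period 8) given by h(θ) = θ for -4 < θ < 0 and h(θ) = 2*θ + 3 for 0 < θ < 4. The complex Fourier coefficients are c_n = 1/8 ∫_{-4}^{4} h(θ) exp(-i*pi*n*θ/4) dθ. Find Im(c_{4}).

Since h is real-valued, Im(c_{4}) = -1/8 ∫_{-4}^{4} h(θ) sin(pi*θ) dθ = -b_{4}/2.
Split the integral at the breakpoints.
Integrating by parts (boundary term plus one more integral), an antiderivative of (θ) sin(pi*θ) is -θ*cos(pi*θ)/pi + sin(pi*θ)/pi**2; evaluating from -4 to 0: ∫_{-4}^{0} (θ) sin(pi*θ) dθ = (0) - (4/pi) = -4/pi.
Integrating by parts (boundary term plus one more integral), an antiderivative of (2*θ + 3) sin(pi*θ) is -2*θ*cos(pi*θ)/pi + 2*sin(pi*θ)/pi**2 - 3*cos(pi*θ)/pi; evaluating from 0 to 4: ∫_{0}^{4} (2*θ + 3) sin(pi*θ) dθ = (-11/pi) - (-3/pi) = -8/pi.
So ∫_{-4}^{4} h(θ) sin(pi*θ) dθ = -12/pi.
Hence Im(c_{4}) = (-1/8)·(-12/pi) = 3/(2*pi).

3/(2*pi)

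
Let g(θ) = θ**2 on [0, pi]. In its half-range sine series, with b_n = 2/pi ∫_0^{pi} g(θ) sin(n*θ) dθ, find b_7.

b_7 = 2/pi ∫_0^{pi} (θ**2) sin(7*θ) dθ.
Integrating by parts twice (tabular method), an antiderivative of (θ**2) sin(7*θ) is -θ**2*cos(7*θ)/7 + 2*θ*sin(7*θ)/49 + 2*cos(7*θ)/343; evaluating from 0 to pi: ∫_{0}^{pi} (θ**2) sin(7*θ) dθ = (-2/343 + pi**2/7) - (2/343) = -4/343 + pi**2/7.
Hence b_7 = (2/pi)·(-4/343 + pi**2/7) = 2*(-4 + 49*pi**2)/(343*pi).

2*(-4 + 49*pi**2)/(343*pi)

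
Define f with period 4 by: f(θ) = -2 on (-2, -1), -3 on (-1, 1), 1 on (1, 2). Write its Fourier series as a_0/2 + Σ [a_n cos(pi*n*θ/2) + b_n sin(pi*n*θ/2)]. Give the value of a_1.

-5/pi

a_1 = 1/2 ∫_{-2}^{2} f(θ) cos(pi*θ/2) dθ.
Split the integral at the breakpoints.
Directly, an antiderivative of (-2) cos(pi*θ/2) is -4*sin(pi*θ/2)/pi; evaluating from -2 to -1: ∫_{-2}^{-1} (-2) cos(pi*θ/2) dθ = (4/pi) - (0) = 4/pi.
Directly, an antiderivative of (-3) cos(pi*θ/2) is -6*sin(pi*θ/2)/pi; evaluating from -1 to 1: ∫_{-1}^{1} (-3) cos(pi*θ/2) dθ = (-6/pi) - (6/pi) = -12/pi.
Directly, an antiderivative of (1) cos(pi*θ/2) is 2*sin(pi*θ/2)/pi; evaluating from 1 to 2: ∫_{1}^{2} (1) cos(pi*θ/2) dθ = (0) - (2/pi) = -2/pi.
Summing the pieces and multiplying by (1/2) gives a_1 = -5/pi.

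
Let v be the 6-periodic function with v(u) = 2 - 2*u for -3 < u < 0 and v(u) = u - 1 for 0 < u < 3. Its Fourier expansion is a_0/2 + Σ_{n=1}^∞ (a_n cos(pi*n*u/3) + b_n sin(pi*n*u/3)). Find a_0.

a_0 = 1/3 ∫_{-3}^{3} v(u) du = 1/3 · (33/2) = 11/2.

11/2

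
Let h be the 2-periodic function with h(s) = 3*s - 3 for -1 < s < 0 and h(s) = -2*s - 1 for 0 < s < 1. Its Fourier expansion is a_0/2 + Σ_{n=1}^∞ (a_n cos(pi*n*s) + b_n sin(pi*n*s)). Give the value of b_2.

-1/(2*pi)

b_2 = ∫_{-1}^{1} h(s) sin(2*pi*s) ds.
Split the integral at the breakpoints.
Integrating by parts (boundary term plus one more integral), an antiderivative of (3*s - 3) sin(2*pi*s) is -3*s*cos(2*pi*s)/(2*pi) + 3*sin(2*pi*s)/(4*pi**2) + 3*cos(2*pi*s)/(2*pi); evaluating from -1 to 0: ∫_{-1}^{0} (3*s - 3) sin(2*pi*s) ds = (3/(2*pi)) - (3/pi) = -3/(2*pi).
Integrating by parts (boundary term plus one more integral), an antiderivative of (-2*s - 1) sin(2*pi*s) is s*cos(2*pi*s)/pi - sin(2*pi*s)/(2*pi**2) + cos(2*pi*s)/(2*pi); evaluating from 0 to 1: ∫_{0}^{1} (-2*s - 1) sin(2*pi*s) ds = (3/(2*pi)) - (1/(2*pi)) = 1/pi.
Summing the pieces gives b_2 = -1/(2*pi).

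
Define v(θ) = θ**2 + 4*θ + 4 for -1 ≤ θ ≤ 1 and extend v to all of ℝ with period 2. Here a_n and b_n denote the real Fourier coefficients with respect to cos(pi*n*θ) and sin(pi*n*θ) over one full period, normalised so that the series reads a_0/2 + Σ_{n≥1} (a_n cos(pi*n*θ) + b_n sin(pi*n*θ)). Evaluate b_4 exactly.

b_4 = ∫_{-1}^{1} v(θ) sin(4*pi*θ) dθ.
Integrating by parts twice (tabular method), an antiderivative of (θ**2 + 4*θ + 4) sin(4*pi*θ) is -θ**2*cos(4*pi*θ)/(4*pi) + θ*sin(4*pi*θ)/(8*pi**2) - θ*cos(4*pi*θ)/pi + sin(4*pi*θ)/(4*pi**2) - cos(4*pi*θ)/pi + cos(4*pi*θ)/(32*pi**3); evaluating from -1 to 1: ∫_{-1}^{1} (θ**2 + 4*θ + 4) sin(4*pi*θ) dθ = ((1 - 72*pi**2)/(32*pi**3)) - ((1 - 8*pi**2)/(32*pi**3)) = -2/pi.
Hence b_4 = -2/pi.

-2/pi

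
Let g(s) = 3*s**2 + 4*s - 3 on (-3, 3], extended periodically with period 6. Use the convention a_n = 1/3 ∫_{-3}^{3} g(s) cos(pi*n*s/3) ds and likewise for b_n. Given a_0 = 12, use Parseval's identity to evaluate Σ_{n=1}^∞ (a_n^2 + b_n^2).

Parseval: a_0^2/2 + Σ_{n≥1} (a_n^2+b_n^2) = 1/3 ∫_{-3}^{3} g(s)^2 ds = 1488/5.
Subtract a_0^2/2 = 72: Σ (a_n^2+b_n^2) = 1128/5.

1128/5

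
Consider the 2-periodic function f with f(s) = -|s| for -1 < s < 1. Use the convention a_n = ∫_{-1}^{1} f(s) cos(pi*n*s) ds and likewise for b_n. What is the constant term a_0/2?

a_0 = ∫_{-1}^{1} f(s) ds = -1.
So the constant term a_0/2 = -1/2.

-1/2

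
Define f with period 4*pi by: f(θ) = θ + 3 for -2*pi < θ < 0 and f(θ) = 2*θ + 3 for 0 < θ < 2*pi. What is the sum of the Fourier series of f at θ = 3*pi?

3 - pi

θ = 3*pi differs from θ = -pi by 1 full period(s), and the series is 4*pi-periodic.
f is continuous at θ = -pi with value 3 - pi, so the series converges to 3 - pi there.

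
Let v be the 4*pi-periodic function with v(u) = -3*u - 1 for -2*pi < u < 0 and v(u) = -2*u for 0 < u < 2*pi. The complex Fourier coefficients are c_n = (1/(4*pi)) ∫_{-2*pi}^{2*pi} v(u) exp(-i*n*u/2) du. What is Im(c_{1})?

5 - 1/pi

Since v is real-valued, Im(c_{1}) = -(1/(4*pi)) ∫_{-2*pi}^{2*pi} v(u) sin(u/2) du = -b_{1}/2.
Split the integral at the breakpoints.
Integrating by parts (boundary term plus one more integral), an antiderivative of (-3*u - 1) sin(u/2) is 6*u*cos(u/2) - 12*sin(u/2) + 2*cos(u/2); evaluating from -2*pi to 0: ∫_{-2*pi}^{0} (-3*u - 1) sin(u/2) du = (2) - (-2 + 12*pi) = 4 - 12*pi.
Integrating by parts (boundary term plus one more integral), an antiderivative of (-2*u) sin(u/2) is 4*u*cos(u/2) - 8*sin(u/2); evaluating from 0 to 2*pi: ∫_{0}^{2*pi} (-2*u) sin(u/2) du = (-8*pi) - (0) = -8*pi.
So ∫_{-2*pi}^{2*pi} v(u) sin(u/2) du = 4 - 20*pi.
Hence Im(c_{1}) = (-1/(4*pi))·(4 - 20*pi) = 5 - 1/pi.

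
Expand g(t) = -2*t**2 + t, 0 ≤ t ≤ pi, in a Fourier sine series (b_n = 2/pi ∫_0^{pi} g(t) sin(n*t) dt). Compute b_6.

b_6 = 2/pi ∫_0^{pi} (-2*t**2 + t) sin(6*t) dt.
Integrating by parts twice (tabular method), an antiderivative of (-2*t**2 + t) sin(6*t) is t**2*cos(6*t)/3 - t*sin(6*t)/9 - t*cos(6*t)/6 + sin(6*t)/36 - cos(6*t)/54; evaluating from 0 to pi: ∫_{0}^{pi} (-2*t**2 + t) sin(6*t) dt = (-pi/6 - 1/54 + pi**2/3) - (-1/54) = pi*(-1 + 2*pi)/6.
Hence b_6 = (2/pi)·(pi*(-1 + 2*pi)/6) = -1/3 + 2*pi/3.

-1/3 + 2*pi/3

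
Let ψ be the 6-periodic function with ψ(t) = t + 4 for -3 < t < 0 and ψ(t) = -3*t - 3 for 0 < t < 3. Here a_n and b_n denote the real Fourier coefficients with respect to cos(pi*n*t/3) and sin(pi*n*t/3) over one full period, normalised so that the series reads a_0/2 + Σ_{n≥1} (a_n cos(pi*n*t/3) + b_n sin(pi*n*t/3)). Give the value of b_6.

b_6 = 1/3 ∫_{-3}^{3} ψ(t) sin(2*pi*t) dt.
Split the integral at the breakpoints.
Integrating by parts (boundary term plus one more integral), an antiderivative of (t + 4) sin(2*pi*t) is -t*cos(2*pi*t)/(2*pi) + sin(2*pi*t)/(4*pi**2) - 2*cos(2*pi*t)/pi; evaluating from -3 to 0: ∫_{-3}^{0} (t + 4) sin(2*pi*t) dt = (-2/pi) - (-1/(2*pi)) = -3/(2*pi).
Integrating by parts (boundary term plus one more integral), an antiderivative of (-3*t - 3) sin(2*pi*t) is 3*t*cos(2*pi*t)/(2*pi) - 3*sin(2*pi*t)/(4*pi**2) + 3*cos(2*pi*t)/(2*pi); evaluating from 0 to 3: ∫_{0}^{3} (-3*t - 3) sin(2*pi*t) dt = (6/pi) - (3/(2*pi)) = 9/(2*pi).
Summing the pieces and multiplying by (1/3) gives b_6 = 1/pi.

1/pi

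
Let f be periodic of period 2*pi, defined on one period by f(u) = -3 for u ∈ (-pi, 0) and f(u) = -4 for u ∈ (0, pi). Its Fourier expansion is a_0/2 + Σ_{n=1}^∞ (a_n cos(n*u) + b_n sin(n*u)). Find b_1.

b_1 = 1/pi ∫_{-pi}^{pi} f(u) sin(u) du.
Split the integral at the breakpoints.
Directly, an antiderivative of (-3) sin(u) is 3*cos(u); evaluating from -pi to 0: ∫_{-pi}^{0} (-3) sin(u) du = (3) - (-3) = 6.
Directly, an antiderivative of (-4) sin(u) is 4*cos(u); evaluating from 0 to pi: ∫_{0}^{pi} (-4) sin(u) du = (-4) - (4) = -8.
Summing the pieces and multiplying by (1/pi) gives b_1 = -2/pi.

-2/pi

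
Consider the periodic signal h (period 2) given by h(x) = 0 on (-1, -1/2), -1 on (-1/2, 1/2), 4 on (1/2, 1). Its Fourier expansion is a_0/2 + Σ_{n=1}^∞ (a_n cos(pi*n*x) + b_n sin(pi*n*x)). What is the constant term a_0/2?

1/2

a_0 = ∫_{-1}^{1} h(x) dx = 1.
So the constant term a_0/2 = 1/2.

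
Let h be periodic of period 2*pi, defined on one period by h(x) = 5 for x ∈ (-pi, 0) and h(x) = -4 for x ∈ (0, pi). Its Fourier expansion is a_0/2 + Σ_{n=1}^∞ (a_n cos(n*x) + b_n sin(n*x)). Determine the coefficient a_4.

0

a_4 = 1/pi ∫_{-pi}^{pi} h(x) cos(4*x) dx.
Split the integral at the breakpoints.
Directly, an antiderivative of (5) cos(4*x) is 5*sin(4*x)/4; evaluating from -pi to 0: ∫_{-pi}^{0} (5) cos(4*x) dx = (0) - (0) = 0.
Directly, an antiderivative of (-4) cos(4*x) is -sin(4*x); evaluating from 0 to pi: ∫_{0}^{pi} (-4) cos(4*x) dx = (0) - (0) = 0.
Summing the pieces and multiplying by (1/pi) gives a_4 = 0.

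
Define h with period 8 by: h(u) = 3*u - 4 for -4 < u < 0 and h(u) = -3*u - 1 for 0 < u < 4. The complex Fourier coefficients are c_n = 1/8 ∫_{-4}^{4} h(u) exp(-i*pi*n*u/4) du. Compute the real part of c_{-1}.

24/pi**2

Since h is real-valued, Re(c_{-1}) = 1/8 ∫_{-4}^{4} h(u) cos(-pi*u/4) du = a_{1}/2.
Split the integral at the breakpoints.
Integrating by parts (boundary term plus one more integral), an antiderivative of (3*u - 4) cos(-pi*u/4) is 12*u*sin(pi*u/4)/pi - 16*sin(pi*u/4)/pi + 48*cos(pi*u/4)/pi**2; evaluating from -4 to 0: ∫_{-4}^{0} (3*u - 4) cos(-pi*u/4) du = (48/pi**2) - (-48/pi**2) = 96/pi**2.
Integrating by parts (boundary term plus one more integral), an antiderivative of (-3*u - 1) cos(-pi*u/4) is -12*u*sin(pi*u/4)/pi - 4*sin(pi*u/4)/pi - 48*cos(pi*u/4)/pi**2; evaluating from 0 to 4: ∫_{0}^{4} (-3*u - 1) cos(-pi*u/4) du = (48/pi**2) - (-48/pi**2) = 96/pi**2.
So ∫_{-4}^{4} h(u) cos(-pi*u/4) du = 192/pi**2.
Hence Re(c_{-1}) = (1/8)·(192/pi**2) = 24/pi**2.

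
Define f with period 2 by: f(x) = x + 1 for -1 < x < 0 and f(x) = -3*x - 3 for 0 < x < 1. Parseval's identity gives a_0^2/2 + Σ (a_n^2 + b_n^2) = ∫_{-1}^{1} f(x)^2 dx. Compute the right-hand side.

∫_{-1}^{1} f(x)^2 dx = 64/3.

64/3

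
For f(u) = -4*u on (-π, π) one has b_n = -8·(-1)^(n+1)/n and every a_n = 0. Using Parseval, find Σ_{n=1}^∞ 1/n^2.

Parseval: Σ b_n^2 = (1/π) ∫_{-π}^{π} f(u)^2 du = 32*pi**2/3.
Σ b_n^2 = Σ 64/n^2, so Σ 1/n^2 = (32*pi**2/3)/64 = pi**2/6.

pi**2/6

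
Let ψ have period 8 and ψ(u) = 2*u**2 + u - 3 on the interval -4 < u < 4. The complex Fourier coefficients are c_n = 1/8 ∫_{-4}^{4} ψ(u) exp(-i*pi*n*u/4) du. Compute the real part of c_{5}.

Since ψ is real-valued, Re(c_{5}) = 1/8 ∫_{-4}^{4} ψ(u) cos(5*pi*u/4) du = a_{5}/2.
Integrating by parts twice (tabular method), an antiderivative of (2*u**2 + u - 3) cos(5*pi*u/4) is 8*u**2*sin(5*pi*u/4)/(5*pi) + 4*u*sin(5*pi*u/4)/(5*pi) + 64*u*cos(5*pi*u/4)/(25*pi**2) - 12*sin(5*pi*u/4)/(5*pi) - 256*sin(5*pi*u/4)/(125*pi**3) + 16*cos(5*pi*u/4)/(25*pi**2); evaluating from -4 to 4: ∫_{-4}^{4} (2*u**2 + u - 3) cos(5*pi*u/4) du = (-272/(25*pi**2)) - (48/(5*pi**2)) = -512/(25*pi**2).
Hence Re(c_{5}) = (1/8)·(-512/(25*pi**2)) = -64/(25*pi**2).

-64/(25*pi**2)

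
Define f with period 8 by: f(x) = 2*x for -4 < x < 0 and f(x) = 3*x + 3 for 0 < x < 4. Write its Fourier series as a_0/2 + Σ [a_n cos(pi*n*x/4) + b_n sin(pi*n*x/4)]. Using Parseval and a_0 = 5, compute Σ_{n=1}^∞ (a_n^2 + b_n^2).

611/6

Parseval: a_0^2/2 + Σ_{n≥1} (a_n^2+b_n^2) = 1/4 ∫_{-4}^{4} f(x)^2 dx = 343/3.
Subtract a_0^2/2 = 25/2: Σ (a_n^2+b_n^2) = 611/6.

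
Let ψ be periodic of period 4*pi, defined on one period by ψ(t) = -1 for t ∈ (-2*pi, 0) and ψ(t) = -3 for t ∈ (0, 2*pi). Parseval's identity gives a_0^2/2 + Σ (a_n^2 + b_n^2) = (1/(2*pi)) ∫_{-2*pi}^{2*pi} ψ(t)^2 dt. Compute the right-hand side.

10

(1/(2*pi)) ∫_{-2*pi}^{2*pi} ψ(t)^2 dt = (1/(2*pi)) · (20*pi) = 10.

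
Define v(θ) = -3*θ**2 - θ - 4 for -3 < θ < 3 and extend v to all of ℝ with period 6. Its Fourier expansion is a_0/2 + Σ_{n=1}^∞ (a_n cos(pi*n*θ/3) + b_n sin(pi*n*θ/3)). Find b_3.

-2/pi

b_3 = 1/3 ∫_{-3}^{3} v(θ) sin(pi*θ) dθ.
Integrating by parts twice (tabular method), an antiderivative of (-3*θ**2 - θ - 4) sin(pi*θ) is 3*θ**2*cos(pi*θ)/pi - 6*θ*sin(pi*θ)/pi**2 + θ*cos(pi*θ)/pi - sin(pi*θ)/pi**2 - 6*cos(pi*θ)/pi**3 + 4*cos(pi*θ)/pi; evaluating from -3 to 3: ∫_{-3}^{3} (-3*θ**2 - θ - 4) sin(pi*θ) dθ = (-34/pi + 6/pi**3) - (-28/pi + 6/pi**3) = -6/pi.
Hence b_3 = (1/3)·(-6/pi) = -2/pi.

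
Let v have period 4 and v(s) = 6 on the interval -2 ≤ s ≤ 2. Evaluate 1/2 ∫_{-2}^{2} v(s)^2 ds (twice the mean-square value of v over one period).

72

1/2 ∫_{-2}^{2} v(s)^2 ds = 1/2 · (144) = 72.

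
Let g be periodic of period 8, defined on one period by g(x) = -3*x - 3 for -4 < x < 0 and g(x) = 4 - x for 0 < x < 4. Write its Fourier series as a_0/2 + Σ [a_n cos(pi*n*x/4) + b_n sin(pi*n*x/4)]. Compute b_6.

8/(3*pi)

b_6 = 1/4 ∫_{-4}^{4} g(x) sin(3*pi*x/2) dx.
Split the integral at the breakpoints.
Integrating by parts (boundary term plus one more integral), an antiderivative of (-3*x - 3) sin(3*pi*x/2) is 2*x*cos(3*pi*x/2)/pi - 4*sin(3*pi*x/2)/(3*pi**2) + 2*cos(3*pi*x/2)/pi; evaluating from -4 to 0: ∫_{-4}^{0} (-3*x - 3) sin(3*pi*x/2) dx = (2/pi) - (-6/pi) = 8/pi.
Integrating by parts (boundary term plus one more integral), an antiderivative of (4 - x) sin(3*pi*x/2) is 2*x*cos(3*pi*x/2)/(3*pi) - 4*sin(3*pi*x/2)/(9*pi**2) - 8*cos(3*pi*x/2)/(3*pi); evaluating from 0 to 4: ∫_{0}^{4} (4 - x) sin(3*pi*x/2) dx = (0) - (-8/(3*pi)) = 8/(3*pi).
Summing the pieces and multiplying by (1/4) gives b_6 = 8/(3*pi).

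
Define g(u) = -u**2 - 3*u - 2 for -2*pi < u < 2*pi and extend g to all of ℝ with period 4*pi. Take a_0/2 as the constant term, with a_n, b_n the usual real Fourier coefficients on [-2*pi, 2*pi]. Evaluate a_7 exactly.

16/49

a_7 = (1/(2*pi)) ∫_{-2*pi}^{2*pi} g(u) cos(7*u/2) du.
Integrating by parts twice (tabular method), an antiderivative of (-u**2 - 3*u - 2) cos(7*u/2) is -2*u**2*sin(7*u/2)/7 - 6*u*sin(7*u/2)/7 - 8*u*cos(7*u/2)/49 - 180*sin(7*u/2)/343 - 12*cos(7*u/2)/49; evaluating from -2*pi to 2*pi: ∫_{-2*pi}^{2*pi} (-u**2 - 3*u - 2) cos(7*u/2) du = (12/49 + 16*pi/49) - (12/49 - 16*pi/49) = 32*pi/49.
Hence a_7 = (1/(2*pi))·(32*pi/49) = 16/49.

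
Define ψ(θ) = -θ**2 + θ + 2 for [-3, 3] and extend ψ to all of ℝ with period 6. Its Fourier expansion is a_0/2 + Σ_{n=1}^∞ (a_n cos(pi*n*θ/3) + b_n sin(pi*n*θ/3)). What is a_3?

a_3 = 1/3 ∫_{-3}^{3} ψ(θ) cos(pi*θ) dθ.
Integrating by parts twice (tabular method), an antiderivative of (-θ**2 + θ + 2) cos(pi*θ) is -θ**2*sin(pi*θ)/pi + θ*sin(pi*θ)/pi - 2*θ*cos(pi*θ)/pi**2 + 2*sin(pi*θ)/pi**3 + 2*sin(pi*θ)/pi + cos(pi*θ)/pi**2; evaluating from -3 to 3: ∫_{-3}^{3} (-θ**2 + θ + 2) cos(pi*θ) dθ = (5/pi**2) - (-7/pi**2) = 12/pi**2.
Hence a_3 = (1/3)·(12/pi**2) = 4/pi**2.

4/pi**2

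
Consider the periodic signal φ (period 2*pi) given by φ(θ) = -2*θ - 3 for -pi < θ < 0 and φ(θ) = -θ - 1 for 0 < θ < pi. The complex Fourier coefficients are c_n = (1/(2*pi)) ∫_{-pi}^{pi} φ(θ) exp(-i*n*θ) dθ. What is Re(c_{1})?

Since φ is real-valued, Re(c_{1}) = (1/(2*pi)) ∫_{-pi}^{pi} φ(θ) cos(θ) dθ = a_{1}/2.
Split the integral at the breakpoints.
Integrating by parts (boundary term plus one more integral), an antiderivative of (-2*θ - 3) cos(θ) is -2*θ*sin(θ) - 3*sin(θ) - 2*cos(θ); evaluating from -pi to 0: ∫_{-pi}^{0} (-2*θ - 3) cos(θ) dθ = (-2) - (2) = -4.
Integrating by parts (boundary term plus one more integral), an antiderivative of (-θ - 1) cos(θ) is -θ*sin(θ) - sin(θ) - cos(θ); evaluating from 0 to pi: ∫_{0}^{pi} (-θ - 1) cos(θ) dθ = (1) - (-1) = 2.
So ∫_{-pi}^{pi} φ(θ) cos(θ) dθ = -2.
Hence Re(c_{1}) = (1/(2*pi))·(-2) = -1/pi.

-1/pi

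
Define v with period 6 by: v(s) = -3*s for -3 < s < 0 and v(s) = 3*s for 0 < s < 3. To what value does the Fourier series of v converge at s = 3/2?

9/2

v is continuous at s = 3/2 with value 9/2, so the series converges to 9/2 there.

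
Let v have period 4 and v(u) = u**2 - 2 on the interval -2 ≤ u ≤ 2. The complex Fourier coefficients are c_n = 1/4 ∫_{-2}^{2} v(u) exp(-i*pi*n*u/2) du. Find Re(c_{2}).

2/pi**2

Since v is real-valued, Re(c_{2}) = 1/4 ∫_{-2}^{2} v(u) cos(pi*u) du = a_{2}/2.
v is even and cos(pi*u) is even, so the integrand is even: ∫_{-2}^{2} v(u) cos(pi*u) du = 2∫_0^{2} v(u) cos(pi*u) du.
Integrating by parts twice (tabular method), an antiderivative of (u**2 - 2) cos(pi*u) is u**2*sin(pi*u)/pi + 2*u*cos(pi*u)/pi**2 - 2*sin(pi*u)/pi - 2*sin(pi*u)/pi**3; evaluating from 0 to 2: ∫_{0}^{2} (u**2 - 2) cos(pi*u) du = (4/pi**2) - (0) = 4/pi**2.
So ∫_{-2}^{2} v(u) cos(pi*u) du = 8/pi**2.
Hence Re(c_{2}) = (1/4)·(8/pi**2) = 2/pi**2.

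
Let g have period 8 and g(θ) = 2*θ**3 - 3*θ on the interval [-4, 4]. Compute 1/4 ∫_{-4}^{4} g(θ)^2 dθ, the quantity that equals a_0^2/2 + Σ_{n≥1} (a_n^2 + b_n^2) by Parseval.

1/4 ∫_{-4}^{4} g(θ)^2 dθ = 1/4 · (496768/35) = 124192/35.

124192/35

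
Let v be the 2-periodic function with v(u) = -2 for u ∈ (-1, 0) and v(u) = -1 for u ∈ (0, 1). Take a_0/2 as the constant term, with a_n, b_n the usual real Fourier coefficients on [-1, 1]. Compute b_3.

2/(3*pi)

b_3 = ∫_{-1}^{1} v(u) sin(3*pi*u) du.
Split the integral at the breakpoints.
Directly, an antiderivative of (-2) sin(3*pi*u) is 2*cos(3*pi*u)/(3*pi); evaluating from -1 to 0: ∫_{-1}^{0} (-2) sin(3*pi*u) du = (2/(3*pi)) - (-2/(3*pi)) = 4/(3*pi).
Directly, an antiderivative of (-1) sin(3*pi*u) is cos(3*pi*u)/(3*pi); evaluating from 0 to 1: ∫_{0}^{1} (-1) sin(3*pi*u) du = (-1/(3*pi)) - (1/(3*pi)) = -2/(3*pi).
Summing the pieces gives b_3 = 2/(3*pi).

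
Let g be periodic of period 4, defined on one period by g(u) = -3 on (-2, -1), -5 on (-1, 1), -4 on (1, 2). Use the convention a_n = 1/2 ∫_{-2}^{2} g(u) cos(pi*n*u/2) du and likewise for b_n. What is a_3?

1/pi

a_3 = 1/2 ∫_{-2}^{2} g(u) cos(3*pi*u/2) du.
Split the integral at the breakpoints.
Directly, an antiderivative of (-3) cos(3*pi*u/2) is -2*sin(3*pi*u/2)/pi; evaluating from -2 to -1: ∫_{-2}^{-1} (-3) cos(3*pi*u/2) du = (-2/pi) - (0) = -2/pi.
Directly, an antiderivative of (-5) cos(3*pi*u/2) is -10*sin(3*pi*u/2)/(3*pi); evaluating from -1 to 1: ∫_{-1}^{1} (-5) cos(3*pi*u/2) du = (10/(3*pi)) - (-10/(3*pi)) = 20/(3*pi).
Directly, an antiderivative of (-4) cos(3*pi*u/2) is -8*sin(3*pi*u/2)/(3*pi); evaluating from 1 to 2: ∫_{1}^{2} (-4) cos(3*pi*u/2) du = (0) - (8/(3*pi)) = -8/(3*pi).
Summing the pieces and multiplying by (1/2) gives a_3 = 1/pi.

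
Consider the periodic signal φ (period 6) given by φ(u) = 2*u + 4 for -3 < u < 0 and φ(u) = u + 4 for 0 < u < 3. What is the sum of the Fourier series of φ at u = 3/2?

11/2

φ is continuous at u = 3/2 with value 11/2, so the series converges to 11/2 there.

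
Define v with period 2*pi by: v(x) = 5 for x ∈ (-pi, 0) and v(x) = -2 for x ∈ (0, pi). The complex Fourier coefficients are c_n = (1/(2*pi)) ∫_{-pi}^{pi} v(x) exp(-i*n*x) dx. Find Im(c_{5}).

7/(5*pi)

Since v is real-valued, Im(c_{5}) = -(1/(2*pi)) ∫_{-pi}^{pi} v(x) sin(5*x) dx = -b_{5}/2.
Split the integral at the breakpoints.
Directly, an antiderivative of (5) sin(5*x) is -cos(5*x); evaluating from -pi to 0: ∫_{-pi}^{0} (5) sin(5*x) dx = (-1) - (1) = -2.
Directly, an antiderivative of (-2) sin(5*x) is 2*cos(5*x)/5; evaluating from 0 to pi: ∫_{0}^{pi} (-2) sin(5*x) dx = (-2/5) - (2/5) = -4/5.
So ∫_{-pi}^{pi} v(x) sin(5*x) dx = -14/5.
Hence Im(c_{5}) = (-1/(2*pi))·(-14/5) = 7/(5*pi).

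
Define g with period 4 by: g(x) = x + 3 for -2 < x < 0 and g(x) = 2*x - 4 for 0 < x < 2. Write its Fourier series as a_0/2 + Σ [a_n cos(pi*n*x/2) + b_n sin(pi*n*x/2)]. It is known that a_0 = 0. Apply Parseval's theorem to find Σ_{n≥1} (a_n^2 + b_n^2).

29/3

Parseval: a_0^2/2 + Σ_{n≥1} (a_n^2+b_n^2) = 1/2 ∫_{-2}^{2} g(x)^2 dx = 29/3.
Subtract a_0^2/2 = 0: Σ (a_n^2+b_n^2) = 29/3.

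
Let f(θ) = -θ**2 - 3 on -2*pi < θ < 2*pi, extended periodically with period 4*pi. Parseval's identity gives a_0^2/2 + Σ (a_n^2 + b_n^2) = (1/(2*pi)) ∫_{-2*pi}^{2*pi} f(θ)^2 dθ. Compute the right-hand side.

18 + 16*pi**2 + 32*pi**4/5

(1/(2*pi)) ∫_{-2*pi}^{2*pi} f(θ)^2 dθ = (1/(2*pi)) · (36*pi + 32*pi**3 + 64*pi**5/5) = 18 + 16*pi**2 + 32*pi**4/5.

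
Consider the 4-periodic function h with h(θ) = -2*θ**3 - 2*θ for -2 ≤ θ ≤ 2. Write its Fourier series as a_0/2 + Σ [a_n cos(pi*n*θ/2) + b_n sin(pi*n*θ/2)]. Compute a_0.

0

a_0 = 1/2 ∫_{-2}^{2} h(θ) dθ = 1/2 · (0) = 0.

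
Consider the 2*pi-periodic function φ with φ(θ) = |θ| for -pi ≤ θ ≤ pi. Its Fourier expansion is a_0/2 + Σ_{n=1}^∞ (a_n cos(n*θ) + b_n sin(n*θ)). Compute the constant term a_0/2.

pi/2

a_0 = 1/pi ∫_{-pi}^{pi} φ(θ) dθ = 1/pi · (pi**2) = pi.
So the constant term a_0/2 = pi/2.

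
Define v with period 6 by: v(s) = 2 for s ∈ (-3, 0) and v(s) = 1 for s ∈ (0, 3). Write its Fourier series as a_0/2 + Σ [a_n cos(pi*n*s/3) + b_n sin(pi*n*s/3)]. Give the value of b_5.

-2/(5*pi)

b_5 = 1/3 ∫_{-3}^{3} v(s) sin(5*pi*s/3) ds.
Split the integral at the breakpoints.
Directly, an antiderivative of (2) sin(5*pi*s/3) is -6*cos(5*pi*s/3)/(5*pi); evaluating from -3 to 0: ∫_{-3}^{0} (2) sin(5*pi*s/3) ds = (-6/(5*pi)) - (6/(5*pi)) = -12/(5*pi).
Directly, an antiderivative of (1) sin(5*pi*s/3) is -3*cos(5*pi*s/3)/(5*pi); evaluating from 0 to 3: ∫_{0}^{3} (1) sin(5*pi*s/3) ds = (3/(5*pi)) - (-3/(5*pi)) = 6/(5*pi).
Summing the pieces and multiplying by (1/3) gives b_5 = -2/(5*pi).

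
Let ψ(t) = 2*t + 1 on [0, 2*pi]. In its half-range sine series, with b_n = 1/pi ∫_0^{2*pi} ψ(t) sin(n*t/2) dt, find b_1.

4/pi + 8

b_1 = 1/pi ∫_0^{2*pi} (2*t + 1) sin(t/2) dt.
Integrating by parts (boundary term plus one more integral), an antiderivative of (2*t + 1) sin(t/2) is -4*t*cos(t/2) + 8*sin(t/2) - 2*cos(t/2); evaluating from 0 to 2*pi: ∫_{0}^{2*pi} (2*t + 1) sin(t/2) dt = (2 + 8*pi) - (-2) = 4 + 8*pi.
Hence b_1 = (1/pi)·(4 + 8*pi) = 4/pi + 8.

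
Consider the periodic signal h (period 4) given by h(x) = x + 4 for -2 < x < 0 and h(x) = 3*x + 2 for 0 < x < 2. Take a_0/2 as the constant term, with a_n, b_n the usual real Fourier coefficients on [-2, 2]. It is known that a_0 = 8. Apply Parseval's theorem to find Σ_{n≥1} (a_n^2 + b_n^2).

Parseval: a_0^2/2 + Σ_{n≥1} (a_n^2+b_n^2) = 1/2 ∫_{-2}^{2} h(x)^2 dx = 112/3.
Subtract a_0^2/2 = 32: Σ (a_n^2+b_n^2) = 16/3.

16/3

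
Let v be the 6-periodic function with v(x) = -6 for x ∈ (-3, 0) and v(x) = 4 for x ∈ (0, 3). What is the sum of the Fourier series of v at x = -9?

x = -9 differs from x = -3 by -1 full period(s), and the series is 6-periodic.
At x = -3 the one-sided limits are v(-3^-) = 4 and v(-3^+) = -6.
By Dirichlet's theorem the series converges to their average, [(4) + (-6)]/2 = -1.

-1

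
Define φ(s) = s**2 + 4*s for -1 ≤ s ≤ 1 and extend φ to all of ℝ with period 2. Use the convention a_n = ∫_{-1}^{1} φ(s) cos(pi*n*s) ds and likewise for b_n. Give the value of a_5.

a_5 = ∫_{-1}^{1} φ(s) cos(5*pi*s) ds.
Integrating by parts twice (tabular method), an antiderivative of (s**2 + 4*s) cos(5*pi*s) is s**2*sin(5*pi*s)/(5*pi) + 4*s*sin(5*pi*s)/(5*pi) + 2*s*cos(5*pi*s)/(25*pi**2) - 2*sin(5*pi*s)/(125*pi**3) + 4*cos(5*pi*s)/(25*pi**2); evaluating from -1 to 1: ∫_{-1}^{1} (s**2 + 4*s) cos(5*pi*s) ds = (-6/(25*pi**2)) - (-2/(25*pi**2)) = -4/(25*pi**2).
Hence a_5 = -4/(25*pi**2).

-4/(25*pi**2)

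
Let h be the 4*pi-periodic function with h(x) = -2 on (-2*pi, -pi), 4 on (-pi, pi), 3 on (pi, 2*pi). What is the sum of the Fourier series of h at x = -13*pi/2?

3

x = -13*pi/2 differs from x = 3*pi/2 by -2 full period(s), and the series is 4*pi-periodic.
h is continuous at x = 3*pi/2 with value 3, so the series converges to 3 there.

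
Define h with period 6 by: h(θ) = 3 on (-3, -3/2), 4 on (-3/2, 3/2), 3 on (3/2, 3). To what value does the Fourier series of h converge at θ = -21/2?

7/2

θ = -21/2 differs from θ = 3/2 by -2 full period(s), and the series is 6-periodic.
At θ = 3/2 the one-sided limits are h(3/2^-) = 4 and h(3/2^+) = 3.
By Dirichlet's theorem the series converges to their average, [(4) + (3)]/2 = 7/2.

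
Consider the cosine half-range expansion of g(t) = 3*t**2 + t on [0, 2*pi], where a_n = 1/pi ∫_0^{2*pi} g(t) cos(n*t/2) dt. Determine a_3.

a_3 = 1/pi ∫_0^{2*pi} (3*t**2 + t) cos(3*t/2) dt.
Integrating by parts twice (tabular method), an antiderivative of (3*t**2 + t) cos(3*t/2) is 2*t**2*sin(3*t/2) + 2*t*sin(3*t/2)/3 + 8*t*cos(3*t/2)/3 - 16*sin(3*t/2)/9 + 4*cos(3*t/2)/9; evaluating from 0 to 2*pi: ∫_{0}^{2*pi} (3*t**2 + t) cos(3*t/2) dt = (-16*pi/3 - 4/9) - (4/9) = -16*pi/3 - 8/9.
Hence a_3 = (1/pi)·(-16*pi/3 - 8/9) = 8*(-6*pi - 1)/(9*pi).

8*(-6*pi - 1)/(9*pi)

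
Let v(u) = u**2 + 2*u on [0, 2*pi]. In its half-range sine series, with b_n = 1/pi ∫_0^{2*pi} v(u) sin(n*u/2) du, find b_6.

-4*pi/3 - 4/3

b_6 = 1/pi ∫_0^{2*pi} (u**2 + 2*u) sin(3*u) du.
Integrating by parts twice (tabular method), an antiderivative of (u**2 + 2*u) sin(3*u) is -u**2*cos(3*u)/3 + 2*u*sin(3*u)/9 - 2*u*cos(3*u)/3 + 2*sin(3*u)/9 + 2*cos(3*u)/27; evaluating from 0 to 2*pi: ∫_{0}^{2*pi} (u**2 + 2*u) sin(3*u) du = (-4*pi**2/3 - 4*pi/3 + 2/27) - (2/27) = -4*pi*(1 + pi)/3.
Hence b_6 = (1/pi)·(-4*pi*(1 + pi)/3) = -4*pi/3 - 4/3.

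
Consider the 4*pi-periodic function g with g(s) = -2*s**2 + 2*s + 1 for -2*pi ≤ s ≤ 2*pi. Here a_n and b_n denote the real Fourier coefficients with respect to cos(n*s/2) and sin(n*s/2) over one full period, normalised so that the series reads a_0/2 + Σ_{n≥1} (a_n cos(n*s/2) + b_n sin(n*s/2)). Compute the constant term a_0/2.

1 - 8*pi**2/3

a_0 = (1/(2*pi)) ∫_{-2*pi}^{2*pi} g(s) ds = (1/(2*pi)) · (-32*pi**3/3 + 4*pi) = 2 - 16*pi**2/3.
So the constant term a_0/2 = 1 - 8*pi**2/3.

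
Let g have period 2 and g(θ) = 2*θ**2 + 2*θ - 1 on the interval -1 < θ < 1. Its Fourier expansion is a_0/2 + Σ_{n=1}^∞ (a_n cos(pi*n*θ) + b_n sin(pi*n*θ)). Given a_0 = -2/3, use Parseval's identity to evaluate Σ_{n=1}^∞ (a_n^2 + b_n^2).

Parseval: a_0^2/2 + Σ_{n≥1} (a_n^2+b_n^2) = ∫_{-1}^{1} g(θ)^2 dθ = 18/5.
Subtract a_0^2/2 = 2/9: Σ (a_n^2+b_n^2) = 152/45.

152/45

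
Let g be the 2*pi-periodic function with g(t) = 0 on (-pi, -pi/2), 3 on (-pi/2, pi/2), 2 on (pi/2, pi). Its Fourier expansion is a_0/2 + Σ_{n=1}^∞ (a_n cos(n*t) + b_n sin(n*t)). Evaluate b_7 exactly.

b_7 = 1/pi ∫_{-pi}^{pi} g(t) sin(7*t) dt.
Split the integral at the breakpoints.
∫_{-pi}^{-pi/2} (0) sin(7*t) dt = 0.
Directly, an antiderivative of (3) sin(7*t) is -3*cos(7*t)/7; evaluating from -pi/2 to pi/2: ∫_{-pi/2}^{pi/2} (3) sin(7*t) dt = (0) - (0) = 0.
Directly, an antiderivative of (2) sin(7*t) is -2*cos(7*t)/7; evaluating from pi/2 to pi: ∫_{pi/2}^{pi} (2) sin(7*t) dt = (2/7) - (0) = 2/7.
Summing the pieces and multiplying by (1/pi) gives b_7 = 2/(7*pi).

2/(7*pi)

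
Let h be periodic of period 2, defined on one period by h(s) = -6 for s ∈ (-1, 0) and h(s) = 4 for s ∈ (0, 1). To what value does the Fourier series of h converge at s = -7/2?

s = -7/2 differs from s = 1/2 by -2 full period(s), and the series is 2-periodic.
h is continuous at s = 1/2 with value 4, so the series converges to 4 there.

4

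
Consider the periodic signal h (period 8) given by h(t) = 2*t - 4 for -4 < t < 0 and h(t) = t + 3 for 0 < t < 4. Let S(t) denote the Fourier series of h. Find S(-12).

-5/2

t = -12 differs from t = -4 by -1 full period(s), and the series is 8-periodic.
At t = -4 the one-sided limits are h(-4^-) = 7 and h(-4^+) = -12.
By Dirichlet's theorem the series converges to their average, [(7) + (-12)]/2 = -5/2.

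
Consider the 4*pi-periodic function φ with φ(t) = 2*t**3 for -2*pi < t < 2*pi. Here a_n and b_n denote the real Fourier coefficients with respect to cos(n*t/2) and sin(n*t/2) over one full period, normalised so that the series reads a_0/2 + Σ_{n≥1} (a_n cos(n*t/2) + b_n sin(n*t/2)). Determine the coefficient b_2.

b_2 = (1/(2*pi)) ∫_{-2*pi}^{2*pi} φ(t) sin(t) dt.
φ is odd and sin(t) is odd, so the integrand is even and b_2 = 1/pi ∫_0^{2*pi} φ(t) sin(t) dt.
Integrating by parts three times (tabular method), an antiderivative of (2*t**3) sin(t) is -2*t**3*cos(t) + 6*t**2*sin(t) + 12*t*cos(t) - 12*sin(t); evaluating from 0 to 2*pi: ∫_{0}^{2*pi} (2*t**3) sin(t) dt = (-16*pi**3 + 24*pi) - (0) = -16*pi**3 + 24*pi.
Hence b_2 = (1/pi)·(-16*pi**3 + 24*pi) = 24 - 16*pi**2.

24 - 16*pi**2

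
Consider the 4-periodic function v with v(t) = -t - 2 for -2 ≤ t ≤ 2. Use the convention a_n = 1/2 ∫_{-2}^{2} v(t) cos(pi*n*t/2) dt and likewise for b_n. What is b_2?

2/pi

b_2 = 1/2 ∫_{-2}^{2} v(t) sin(pi*t) dt.
Integrating by parts (boundary term plus one more integral), an antiderivative of (-t - 2) sin(pi*t) is t*cos(pi*t)/pi - sin(pi*t)/pi**2 + 2*cos(pi*t)/pi; evaluating from -2 to 2: ∫_{-2}^{2} (-t - 2) sin(pi*t) dt = (4/pi) - (0) = 4/pi.
Hence b_2 = (1/2)·(4/pi) = 2/pi.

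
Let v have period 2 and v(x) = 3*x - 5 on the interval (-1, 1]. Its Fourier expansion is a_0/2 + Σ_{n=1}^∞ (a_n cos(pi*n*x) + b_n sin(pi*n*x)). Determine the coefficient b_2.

-3/pi

b_2 = ∫_{-1}^{1} v(x) sin(2*pi*x) dx.
Integrating by parts (boundary term plus one more integral), an antiderivative of (3*x - 5) sin(2*pi*x) is -3*x*cos(2*pi*x)/(2*pi) + 3*sin(2*pi*x)/(4*pi**2) + 5*cos(2*pi*x)/(2*pi); evaluating from -1 to 1: ∫_{-1}^{1} (3*x - 5) sin(2*pi*x) dx = (1/pi) - (4/pi) = -3/pi.
Hence b_2 = -3/pi.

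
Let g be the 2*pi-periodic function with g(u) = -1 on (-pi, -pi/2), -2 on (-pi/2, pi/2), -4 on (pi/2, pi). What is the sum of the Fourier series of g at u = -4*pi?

-2

u = -4*pi differs from u = 0 by -2 full period(s), and the series is 2*pi-periodic.
g is continuous at u = 0 with value -2, so the series converges to -2 there.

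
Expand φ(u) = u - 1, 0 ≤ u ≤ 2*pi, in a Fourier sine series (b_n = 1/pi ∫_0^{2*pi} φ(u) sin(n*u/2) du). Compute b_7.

4*(-1 + pi)/(7*pi)

b_7 = 1/pi ∫_0^{2*pi} (u - 1) sin(7*u/2) du.
Integrating by parts (boundary term plus one more integral), an antiderivative of (u - 1) sin(7*u/2) is -2*u*cos(7*u/2)/7 + 4*sin(7*u/2)/49 + 2*cos(7*u/2)/7; evaluating from 0 to 2*pi: ∫_{0}^{2*pi} (u - 1) sin(7*u/2) du = (-2/7 + 4*pi/7) - (2/7) = -4/7 + 4*pi/7.
Hence b_7 = (1/pi)·(-4/7 + 4*pi/7) = 4*(-1 + pi)/(7*pi).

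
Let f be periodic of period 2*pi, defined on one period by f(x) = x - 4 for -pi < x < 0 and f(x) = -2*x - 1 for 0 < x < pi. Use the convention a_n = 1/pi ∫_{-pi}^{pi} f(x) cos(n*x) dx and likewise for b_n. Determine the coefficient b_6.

1/6

b_6 = 1/pi ∫_{-pi}^{pi} f(x) sin(6*x) dx.
Split the integral at the breakpoints.
Integrating by parts (boundary term plus one more integral), an antiderivative of (x - 4) sin(6*x) is -x*cos(6*x)/6 + sin(6*x)/36 + 2*cos(6*x)/3; evaluating from -pi to 0: ∫_{-pi}^{0} (x - 4) sin(6*x) dx = (2/3) - (pi/6 + 2/3) = -pi/6.
Integrating by parts (boundary term plus one more integral), an antiderivative of (-2*x - 1) sin(6*x) is x*cos(6*x)/3 - sin(6*x)/18 + cos(6*x)/6; evaluating from 0 to pi: ∫_{0}^{pi} (-2*x - 1) sin(6*x) dx = (1/6 + pi/3) - (1/6) = pi/3.
Summing the pieces and multiplying by (1/pi) gives b_6 = 1/6.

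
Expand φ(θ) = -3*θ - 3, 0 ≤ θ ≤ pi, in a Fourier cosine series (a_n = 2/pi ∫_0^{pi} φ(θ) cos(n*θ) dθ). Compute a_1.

12/pi

a_1 = 2/pi ∫_0^{pi} (-3*θ - 3) cos(θ) dθ.
Integrating by parts (boundary term plus one more integral), an antiderivative of (-3*θ - 3) cos(θ) is -3*θ*sin(θ) - 3*sin(θ) - 3*cos(θ); evaluating from 0 to pi: ∫_{0}^{pi} (-3*θ - 3) cos(θ) dθ = (3) - (-3) = 6.
Hence a_1 = (2/pi)·(6) = 12/pi.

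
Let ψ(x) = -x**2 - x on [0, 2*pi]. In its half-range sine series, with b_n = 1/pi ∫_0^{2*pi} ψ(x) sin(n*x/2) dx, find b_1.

-8*pi - 4 + 32/pi

b_1 = 1/pi ∫_0^{2*pi} (-x**2 - x) sin(x/2) dx.
Integrating by parts twice (tabular method), an antiderivative of (-x**2 - x) sin(x/2) is 2*x**2*cos(x/2) - 8*x*sin(x/2) + 2*x*cos(x/2) - 4*sin(x/2) - 16*cos(x/2); evaluating from 0 to 2*pi: ∫_{0}^{2*pi} (-x**2 - x) sin(x/2) dx = (-8*pi**2 - 4*pi + 16) - (-16) = -8*pi**2 - 4*pi + 32.
Hence b_1 = (1/pi)·(-8*pi**2 - 4*pi + 32) = -8*pi - 4 + 32/pi.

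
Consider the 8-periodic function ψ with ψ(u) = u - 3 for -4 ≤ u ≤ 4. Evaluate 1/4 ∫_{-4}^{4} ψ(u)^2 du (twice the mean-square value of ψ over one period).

1/4 ∫_{-4}^{4} ψ(u)^2 du = 1/4 · (344/3) = 86/3.

86/3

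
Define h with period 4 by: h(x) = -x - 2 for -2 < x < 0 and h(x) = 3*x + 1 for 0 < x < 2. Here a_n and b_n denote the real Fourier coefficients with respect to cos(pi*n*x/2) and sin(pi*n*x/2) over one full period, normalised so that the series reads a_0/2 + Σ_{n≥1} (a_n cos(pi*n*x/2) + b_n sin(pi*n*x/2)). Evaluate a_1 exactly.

-16/pi**2

a_1 = 1/2 ∫_{-2}^{2} h(x) cos(pi*x/2) dx.
Split the integral at the breakpoints.
Integrating by parts (boundary term plus one more integral), an antiderivative of (-x - 2) cos(pi*x/2) is -2*x*sin(pi*x/2)/pi - 4*sin(pi*x/2)/pi - 4*cos(pi*x/2)/pi**2; evaluating from -2 to 0: ∫_{-2}^{0} (-x - 2) cos(pi*x/2) dx = (-4/pi**2) - (4/pi**2) = -8/pi**2.
Integrating by parts (boundary term plus one more integral), an antiderivative of (3*x + 1) cos(pi*x/2) is 6*x*sin(pi*x/2)/pi + 2*sin(pi*x/2)/pi + 12*cos(pi*x/2)/pi**2; evaluating from 0 to 2: ∫_{0}^{2} (3*x + 1) cos(pi*x/2) dx = (-12/pi**2) - (12/pi**2) = -24/pi**2.
Summing the pieces and multiplying by (1/2) gives a_1 = -16/pi**2.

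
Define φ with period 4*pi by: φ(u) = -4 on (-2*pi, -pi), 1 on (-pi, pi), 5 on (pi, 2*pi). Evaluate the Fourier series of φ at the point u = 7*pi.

u = 7*pi differs from u = -pi by 2 full period(s), and the series is 4*pi-periodic.
At u = -pi the one-sided limits are φ(-pi^-) = -4 and φ(-pi^+) = 1.
By Dirichlet's theorem the series converges to their average, [(-4) + (1)]/2 = -3/2.

-3/2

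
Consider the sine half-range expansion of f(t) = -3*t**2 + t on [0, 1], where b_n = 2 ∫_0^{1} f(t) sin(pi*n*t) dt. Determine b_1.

b_1 = 2 ∫_0^{1} (-3*t**2 + t) sin(pi*t) dt.
Integrating by parts twice (tabular method), an antiderivative of (-3*t**2 + t) sin(pi*t) is 3*t**2*cos(pi*t)/pi - 6*t*sin(pi*t)/pi**2 - t*cos(pi*t)/pi + sin(pi*t)/pi**2 - 6*cos(pi*t)/pi**3; evaluating from 0 to 1: ∫_{0}^{1} (-3*t**2 + t) sin(pi*t) dt = (-2/pi + 6/pi**3) - (-6/pi**3) = -2/pi + 12/pi**3.
Hence b_1 = 2·(-2/pi + 12/pi**3) = -4/pi + 24/pi**3.

-4/pi + 24/pi**3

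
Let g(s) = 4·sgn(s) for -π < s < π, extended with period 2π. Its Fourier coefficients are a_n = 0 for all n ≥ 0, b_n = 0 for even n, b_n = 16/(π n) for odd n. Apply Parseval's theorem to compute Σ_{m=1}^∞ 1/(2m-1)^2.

pi**2/8

Parseval: Σ b_n^2 = (1/π) ∫_{-π}^{π} g(s)^2 ds = 32.
Only odd n contribute, with b_n^2 = 256/(π^2 n^2), so Σ_{m≥1} 1/(2m-1)^2 = π^2·(32)/256 = pi**2/8.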